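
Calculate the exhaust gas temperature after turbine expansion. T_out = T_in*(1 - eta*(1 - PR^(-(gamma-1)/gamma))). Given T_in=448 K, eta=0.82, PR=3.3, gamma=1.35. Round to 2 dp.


T_out = T_in * (1 - eta * (1 - PR^(-(gamma-1)/gamma)))
Exponent = -(1.35-1)/1.35 = -0.25925926
PR^exp = 3.3^(-0.25925926) = 0.73378775
Factor = 1 - 0.82*(1 - 0.73378775) = 0.78170596
T_out = 448 * 0.78170596 = 350.20 K


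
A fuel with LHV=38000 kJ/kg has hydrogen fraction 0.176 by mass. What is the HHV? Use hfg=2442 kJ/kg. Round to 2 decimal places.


HHV = LHV + hfg * 9 * H
Water addition = 2442 * 9 * 0.176 = 3868.128 kJ/kg
HHV = 38000 + 3868.128 = 41868.13 kJ/kg


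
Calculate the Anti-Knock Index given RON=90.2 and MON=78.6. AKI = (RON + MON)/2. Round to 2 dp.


AKI = (RON + MON) / 2
AKI = (90.2 + 78.6) / 2
AKI = 168.8 / 2 = 84.40


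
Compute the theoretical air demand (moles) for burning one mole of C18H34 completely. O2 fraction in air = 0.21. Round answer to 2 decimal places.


Balanced combustion: C18H34 + 26.5 O2 -> 18 CO2 + 17 H2O
O2 needed = C + H/4 = 18 + 34/4 = 26.50 moles
Air moles = O2 / 0.21 = 26.50 / 0.21 = 126.19 moles air


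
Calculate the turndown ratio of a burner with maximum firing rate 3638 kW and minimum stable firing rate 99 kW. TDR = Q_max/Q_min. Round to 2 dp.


TDR = Q_max / Q_min
TDR = 3638 / 99 = 36.75


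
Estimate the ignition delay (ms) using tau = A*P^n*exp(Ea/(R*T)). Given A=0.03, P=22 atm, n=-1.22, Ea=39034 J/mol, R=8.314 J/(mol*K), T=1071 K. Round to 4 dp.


tau = A * P^n * exp(Ea/(R*T))
P^n = 22^(-1.22) = 0.02302737
Ea/(R*T) = 39034/(8.314*1071) = 4.383728
exp(Ea/(R*T)) = 80.136199
tau = 0.03 * 0.02302737 * 80.136199 = 0.0554 ms


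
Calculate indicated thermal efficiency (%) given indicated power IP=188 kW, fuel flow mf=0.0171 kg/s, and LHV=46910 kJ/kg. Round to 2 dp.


eta_ith = (IP / (mf * LHV)) * 100
Denominator = 0.0171 * 46910 = 802.1610 kW
eta_ith = (188 / 802.1610) * 100 = 23.44%


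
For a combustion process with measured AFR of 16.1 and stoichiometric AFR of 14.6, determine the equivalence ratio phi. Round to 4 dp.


phi = AFR_stoich / AFR_actual
phi = 14.6 / 16.1 = 0.9068


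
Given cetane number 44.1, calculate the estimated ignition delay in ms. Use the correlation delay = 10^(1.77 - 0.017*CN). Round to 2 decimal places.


delay = 10^(1.77 - 0.017*CN)
Exponent = 1.77 - 0.017*44.1 = 1.0203
delay = 10^1.0203 = 10.48 ms


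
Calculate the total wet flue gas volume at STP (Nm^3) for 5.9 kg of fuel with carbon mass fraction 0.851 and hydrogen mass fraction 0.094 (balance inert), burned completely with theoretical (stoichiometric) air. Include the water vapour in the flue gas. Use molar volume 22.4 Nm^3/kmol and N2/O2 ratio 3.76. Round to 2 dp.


Per kg fuel: CO2 = (C/12 kmol)*22.4 = (0.851/12)*22.4 = 1.58853 Nm^3
Per kg fuel: H2O = (H/2 kmol)*22.4 = (0.094/2)*22.4 = 1.05280 Nm^3
O2 needed per kg fuel = C/12 + H/4 = 0.851/12 + 0.094/4 = 0.09441667 kmol
Per kg fuel: N2 = O2*3.76*22.4 = 0.09441667*3.76*22.4 = 7.95215 Nm^3
Total per kg = 1.58853 + 1.05280 + 7.95215 = 10.59348 Nm^3
Total = 10.59348 * 5.9 = 62.50 Nm^3


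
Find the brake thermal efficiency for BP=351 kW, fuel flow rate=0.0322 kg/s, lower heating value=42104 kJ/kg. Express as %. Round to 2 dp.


eta_BTE = (BP / (mf * LHV)) * 100
Denominator = 0.0322 * 42104 = 1355.7488 kW
eta_BTE = (351 / 1355.7488) * 100 = 25.89%


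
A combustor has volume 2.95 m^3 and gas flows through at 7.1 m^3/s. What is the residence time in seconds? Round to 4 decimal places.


tau = V / Q_flow
tau = 2.95 / 7.1 = 0.4155 s


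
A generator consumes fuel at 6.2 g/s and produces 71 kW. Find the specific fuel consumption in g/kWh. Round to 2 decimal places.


SFC = (mf / BP) * 3600
Rate = 6.2 / 71 = 0.087324 g/(s*kW)
SFC = 0.087324 * 3600 = 314.37 g/kWh


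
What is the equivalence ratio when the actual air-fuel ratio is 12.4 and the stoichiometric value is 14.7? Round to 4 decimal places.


phi = AFR_stoich / AFR_actual
phi = 14.7 / 12.4 = 1.1855


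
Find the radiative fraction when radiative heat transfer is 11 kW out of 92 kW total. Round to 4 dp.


f_rad = Q_rad / Q_total
f_rad = 11 / 92 = 0.1196


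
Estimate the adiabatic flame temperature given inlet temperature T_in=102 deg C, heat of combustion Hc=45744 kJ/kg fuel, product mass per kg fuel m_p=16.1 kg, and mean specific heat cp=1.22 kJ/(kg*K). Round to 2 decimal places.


T_ad = T_in + Hc / (m_p * cp)
Denominator = 16.1 * 1.22 = 19.6420
Temperature rise = 45744 / 19.6420 = 2328.89 K
T_ad = 102 + 2328.89 = 2430.89 deg C


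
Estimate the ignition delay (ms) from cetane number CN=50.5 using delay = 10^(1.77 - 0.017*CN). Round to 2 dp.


delay = 10^(1.77 - 0.017*CN)
Exponent = 1.77 - 0.017*50.5 = 0.9115
delay = 10^0.9115 = 8.16 ms


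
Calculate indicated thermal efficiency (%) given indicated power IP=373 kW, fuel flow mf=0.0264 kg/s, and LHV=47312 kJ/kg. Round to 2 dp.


eta_ith = (IP / (mf * LHV)) * 100
Denominator = 0.0264 * 47312 = 1249.0368 kW
eta_ith = (373 / 1249.0368) * 100 = 29.86%


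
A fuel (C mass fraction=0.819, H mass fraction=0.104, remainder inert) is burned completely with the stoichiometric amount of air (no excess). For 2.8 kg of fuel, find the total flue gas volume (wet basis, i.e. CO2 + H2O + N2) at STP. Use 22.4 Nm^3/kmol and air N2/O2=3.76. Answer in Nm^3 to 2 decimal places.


Per kg fuel: CO2 = (C/12 kmol)*22.4 = (0.819/12)*22.4 = 1.52880 Nm^3
Per kg fuel: H2O = (H/2 kmol)*22.4 = (0.104/2)*22.4 = 1.16480 Nm^3
O2 needed per kg fuel = C/12 + H/4 = 0.819/12 + 0.104/4 = 0.09425000 kmol
Per kg fuel: N2 = O2*3.76*22.4 = 0.09425000*3.76*22.4 = 7.93811 Nm^3
Total per kg = 1.52880 + 1.16480 + 7.93811 = 10.63171 Nm^3
Total = 10.63171 * 2.8 = 29.77 Nm^3


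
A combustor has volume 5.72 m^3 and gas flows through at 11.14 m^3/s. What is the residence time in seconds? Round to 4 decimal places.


tau = V / Q_flow
tau = 5.72 / 11.14 = 0.5135 s


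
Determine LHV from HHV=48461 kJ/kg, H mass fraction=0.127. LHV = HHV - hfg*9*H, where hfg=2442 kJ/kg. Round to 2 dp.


LHV = HHV - hfg * 9 * H
Water correction = 2442 * 9 * 0.127 = 2791.206 kJ/kg
LHV = 48461 - 2791.206 = 45669.79 kJ/kg


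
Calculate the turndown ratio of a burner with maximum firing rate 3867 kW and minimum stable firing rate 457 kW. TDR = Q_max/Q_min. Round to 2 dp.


TDR = Q_max / Q_min
TDR = 3867 / 457 = 8.46


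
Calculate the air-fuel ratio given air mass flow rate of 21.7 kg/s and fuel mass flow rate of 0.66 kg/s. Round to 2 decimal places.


AFR = m_air / m_fuel
AFR = 21.7 / 0.66 = 32.88


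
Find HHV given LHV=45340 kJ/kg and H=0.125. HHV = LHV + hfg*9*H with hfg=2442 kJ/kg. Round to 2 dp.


HHV = LHV + hfg * 9 * H
Water addition = 2442 * 9 * 0.125 = 2747.250 kJ/kg
HHV = 45340 + 2747.250 = 48087.25 kJ/kg


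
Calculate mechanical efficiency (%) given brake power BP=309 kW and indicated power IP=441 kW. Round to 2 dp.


eta_mech = (BP / IP) * 100
Ratio = 309 / 441 = 0.7007
eta_mech = 0.7007 * 100 = 70.07%


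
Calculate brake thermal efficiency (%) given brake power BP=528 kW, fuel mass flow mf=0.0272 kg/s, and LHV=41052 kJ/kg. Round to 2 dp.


eta_BTE = (BP / (mf * LHV)) * 100
Denominator = 0.0272 * 41052 = 1116.6144 kW
eta_BTE = (528 / 1116.6144) * 100 = 47.29%


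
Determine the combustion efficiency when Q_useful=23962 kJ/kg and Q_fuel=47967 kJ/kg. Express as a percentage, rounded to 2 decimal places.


Efficiency = (Q_useful / Q_fuel) * 100
Efficiency = (23962 / 47967) * 100
Efficiency = 0.4996 * 100 = 49.96%


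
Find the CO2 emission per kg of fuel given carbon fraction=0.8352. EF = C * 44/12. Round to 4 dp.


EF = C_frac * (M_CO2 / M_C)
EF = 0.8352 * (44/12)
EF = 0.8352 * 3.666667 = 3.0624 kg_CO2/kg_fuel


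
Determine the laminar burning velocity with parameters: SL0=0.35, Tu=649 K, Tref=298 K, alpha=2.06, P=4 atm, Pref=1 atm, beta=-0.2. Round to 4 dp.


SL = SL0 * (Tu/Tref)^alpha * (P/Pref)^beta
T ratio = 649/298 = 2.17785235
(T ratio)^alpha = 2.17785235^2.06 = 4.969796
(P/Pref)^beta = 4^(-0.2) = 0.757858
SL = 0.35 * 4.969796 * 0.757858 = 1.3182 m/s


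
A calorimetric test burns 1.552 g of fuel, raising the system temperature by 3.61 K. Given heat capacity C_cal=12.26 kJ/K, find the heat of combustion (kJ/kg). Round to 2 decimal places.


Hc = C_cal * delta_T / m_fuel
Q_released = 12.26 * 3.61 = 44.2586 kJ
m_fuel = 1.552 g = 1.552/1000 kg = 0.001552 kg
Hc = 44.2586 / 0.001552 = 28517.14 kJ/kg


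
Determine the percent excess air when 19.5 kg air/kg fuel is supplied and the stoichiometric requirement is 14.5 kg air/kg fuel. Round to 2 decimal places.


Excess air = actual - stoichiometric = 19.5 - 14.5 = 5.00 kg/kg fuel
Excess air % = (excess / stoich) * 100 = (5.00 / 14.5) * 100 = 34.48%


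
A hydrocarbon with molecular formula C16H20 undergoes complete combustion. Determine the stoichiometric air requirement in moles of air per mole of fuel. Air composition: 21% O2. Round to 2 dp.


Balanced combustion: C16H20 + 21 O2 -> 16 CO2 + 10 H2O
O2 needed = C + H/4 = 16 + 20/4 = 21.00 moles
Air moles = O2 / 0.21 = 21.00 / 0.21 = 100.00 moles air


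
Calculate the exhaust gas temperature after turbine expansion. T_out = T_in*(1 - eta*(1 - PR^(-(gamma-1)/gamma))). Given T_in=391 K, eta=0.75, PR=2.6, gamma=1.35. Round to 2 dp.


T_out = T_in * (1 - eta * (1 - PR^(-(gamma-1)/gamma)))
Exponent = -(1.35-1)/1.35 = -0.25925926
PR^exp = 2.6^(-0.25925926) = 0.78057442
Factor = 1 - 0.75*(1 - 0.78057442) = 0.83543082
T_out = 391 * 0.83543082 = 326.65 K


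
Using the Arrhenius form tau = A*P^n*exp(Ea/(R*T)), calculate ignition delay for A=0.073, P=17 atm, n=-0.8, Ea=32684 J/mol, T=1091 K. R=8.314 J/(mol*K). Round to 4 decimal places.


tau = A * P^n * exp(Ea/(R*T))
P^n = 17^(-0.8) = 0.10366708
Ea/(R*T) = 32684/(8.314*1091) = 3.603300
exp(Ea/(R*T)) = 36.719211
tau = 0.073 * 0.10366708 * 36.719211 = 0.2779 ms


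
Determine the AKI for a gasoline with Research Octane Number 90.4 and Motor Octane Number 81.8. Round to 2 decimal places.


AKI = (RON + MON) / 2
AKI = (90.4 + 81.8) / 2
AKI = 172.2 / 2 = 86.10


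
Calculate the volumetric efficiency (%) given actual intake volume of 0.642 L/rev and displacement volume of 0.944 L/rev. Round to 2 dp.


eta_v = (V_actual / V_disp) * 100
Ratio = 0.642 / 0.944 = 0.6801
eta_v = 0.6801 * 100 = 68.01%


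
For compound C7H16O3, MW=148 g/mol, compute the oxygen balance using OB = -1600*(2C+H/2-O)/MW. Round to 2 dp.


OB = -1600 * (2C + H/2 - O) / MW
Inner = 2*7 + 16/2 - 3 = 19.00
OB = -1600 * 19.00 / 148 = -205.41%


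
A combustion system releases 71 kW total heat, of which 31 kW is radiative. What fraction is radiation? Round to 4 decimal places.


f_rad = Q_rad / Q_total
f_rad = 31 / 71 = 0.4366


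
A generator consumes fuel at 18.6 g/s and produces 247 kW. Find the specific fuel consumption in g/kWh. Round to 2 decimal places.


SFC = (mf / BP) * 3600
Rate = 18.6 / 247 = 0.075304 g/(s*kW)
SFC = 0.075304 * 3600 = 271.09 g/kWh


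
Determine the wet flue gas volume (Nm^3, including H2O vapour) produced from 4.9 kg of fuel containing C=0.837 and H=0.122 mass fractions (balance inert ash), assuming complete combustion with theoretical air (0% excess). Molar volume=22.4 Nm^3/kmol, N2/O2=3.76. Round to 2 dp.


Per kg fuel: CO2 = (C/12 kmol)*22.4 = (0.837/12)*22.4 = 1.56240 Nm^3
Per kg fuel: H2O = (H/2 kmol)*22.4 = (0.122/2)*22.4 = 1.36640 Nm^3
O2 needed per kg fuel = C/12 + H/4 = 0.837/12 + 0.122/4 = 0.10025000 kmol
Per kg fuel: N2 = O2*3.76*22.4 = 0.10025000*3.76*22.4 = 8.44346 Nm^3
Total per kg = 1.56240 + 1.36640 + 8.44346 = 11.37226 Nm^3
Total = 11.37226 * 4.9 = 55.72 Nm^3


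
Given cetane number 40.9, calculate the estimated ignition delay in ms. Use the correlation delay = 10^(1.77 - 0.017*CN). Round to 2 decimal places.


delay = 10^(1.77 - 0.017*CN)
Exponent = 1.77 - 0.017*40.9 = 1.0747
delay = 10^1.0747 = 11.88 ms


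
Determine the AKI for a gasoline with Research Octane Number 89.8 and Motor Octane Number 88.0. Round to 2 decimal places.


AKI = (RON + MON) / 2
AKI = (89.8 + 88.0) / 2
AKI = 177.8 / 2 = 88.90


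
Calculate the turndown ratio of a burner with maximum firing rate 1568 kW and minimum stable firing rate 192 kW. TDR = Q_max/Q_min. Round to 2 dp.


TDR = Q_max / Q_min
TDR = 1568 / 192 = 8.17


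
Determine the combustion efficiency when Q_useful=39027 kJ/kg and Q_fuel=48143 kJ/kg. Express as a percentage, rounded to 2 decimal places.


Efficiency = (Q_useful / Q_fuel) * 100
Efficiency = (39027 / 48143) * 100
Efficiency = 0.8106 * 100 = 81.06%


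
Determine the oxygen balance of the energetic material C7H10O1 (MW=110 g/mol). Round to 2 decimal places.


OB = -1600 * (2C + H/2 - O) / MW
Inner = 2*7 + 10/2 - 1 = 18.00
OB = -1600 * 18.00 / 110 = -261.82%


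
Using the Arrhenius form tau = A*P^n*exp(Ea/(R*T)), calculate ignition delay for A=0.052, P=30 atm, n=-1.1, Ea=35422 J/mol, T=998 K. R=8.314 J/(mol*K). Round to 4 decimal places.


tau = A * P^n * exp(Ea/(R*T))
P^n = 30^(-1.1) = 0.02372284
Ea/(R*T) = 35422/(8.314*998) = 4.269063
exp(Ea/(R*T)) = 71.454618
tau = 0.052 * 0.02372284 * 71.454618 = 0.0881 ms


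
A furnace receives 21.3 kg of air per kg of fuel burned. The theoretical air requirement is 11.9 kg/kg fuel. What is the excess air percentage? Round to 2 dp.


Excess air = actual - stoichiometric = 21.3 - 11.9 = 9.40 kg/kg fuel
Excess air % = (excess / stoich) * 100 = (9.40 / 11.9) * 100 = 78.99%


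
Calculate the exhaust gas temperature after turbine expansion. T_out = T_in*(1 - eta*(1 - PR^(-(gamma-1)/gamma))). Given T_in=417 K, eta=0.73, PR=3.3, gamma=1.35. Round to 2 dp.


T_out = T_in * (1 - eta * (1 - PR^(-(gamma-1)/gamma)))
Exponent = -(1.35-1)/1.35 = -0.25925926
PR^exp = 3.3^(-0.25925926) = 0.73378775
Factor = 1 - 0.73*(1 - 0.73378775) = 0.80566506
T_out = 417 * 0.80566506 = 335.96 K


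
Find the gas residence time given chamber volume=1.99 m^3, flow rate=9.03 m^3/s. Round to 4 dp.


tau = V / Q_flow
tau = 1.99 / 9.03 = 0.2204 s


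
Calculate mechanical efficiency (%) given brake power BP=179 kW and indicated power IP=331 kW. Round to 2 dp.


eta_mech = (BP / IP) * 100
Ratio = 179 / 331 = 0.5408
eta_mech = 0.5408 * 100 = 54.08%


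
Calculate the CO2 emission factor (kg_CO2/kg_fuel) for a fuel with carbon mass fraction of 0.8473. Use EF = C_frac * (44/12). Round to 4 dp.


EF = C_frac * (M_CO2 / M_C)
EF = 0.8473 * (44/12)
EF = 0.8473 * 3.666667 = 3.1068 kg_CO2/kg_fuel


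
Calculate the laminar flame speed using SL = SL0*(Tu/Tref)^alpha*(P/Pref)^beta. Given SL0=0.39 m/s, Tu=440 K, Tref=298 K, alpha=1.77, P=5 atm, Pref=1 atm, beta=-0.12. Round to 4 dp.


SL = SL0 * (Tu/Tref)^alpha * (P/Pref)^beta
T ratio = 440/298 = 1.47651007
(T ratio)^alpha = 1.47651007^1.77 = 1.993189
(P/Pref)^beta = 5^(-0.12) = 0.824373
SL = 0.39 * 1.993189 * 0.824373 = 0.6408 m/s


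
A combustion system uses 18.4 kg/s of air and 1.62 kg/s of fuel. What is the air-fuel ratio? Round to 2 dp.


AFR = m_air / m_fuel
AFR = 18.4 / 1.62 = 11.36


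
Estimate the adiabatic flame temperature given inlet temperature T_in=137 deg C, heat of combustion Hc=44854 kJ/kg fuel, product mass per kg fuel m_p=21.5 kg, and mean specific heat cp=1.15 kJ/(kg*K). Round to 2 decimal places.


T_ad = T_in + Hc / (m_p * cp)
Denominator = 21.5 * 1.15 = 24.7250
Temperature rise = 44854 / 24.7250 = 1814.12 K
T_ad = 137 + 1814.12 = 1951.12 deg C


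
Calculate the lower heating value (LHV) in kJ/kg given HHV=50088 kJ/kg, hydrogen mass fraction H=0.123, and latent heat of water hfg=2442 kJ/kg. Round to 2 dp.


LHV = HHV - hfg * 9 * H
Water correction = 2442 * 9 * 0.123 = 2703.294 kJ/kg
LHV = 50088 - 2703.294 = 47384.71 kJ/kg


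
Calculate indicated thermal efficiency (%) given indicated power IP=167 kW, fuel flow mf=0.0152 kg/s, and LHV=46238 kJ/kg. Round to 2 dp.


eta_ith = (IP / (mf * LHV)) * 100
Denominator = 0.0152 * 46238 = 702.8176 kW
eta_ith = (167 / 702.8176) * 100 = 23.76%


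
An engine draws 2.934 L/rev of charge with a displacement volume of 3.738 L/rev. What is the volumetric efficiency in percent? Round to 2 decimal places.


eta_v = (V_actual / V_disp) * 100
Ratio = 2.934 / 3.738 = 0.7849
eta_v = 0.7849 * 100 = 78.49%


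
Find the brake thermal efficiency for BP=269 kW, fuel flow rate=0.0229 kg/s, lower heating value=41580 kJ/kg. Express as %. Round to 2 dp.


eta_BTE = (BP / (mf * LHV)) * 100
Denominator = 0.0229 * 41580 = 952.1820 kW
eta_BTE = (269 / 952.1820) * 100 = 28.25%


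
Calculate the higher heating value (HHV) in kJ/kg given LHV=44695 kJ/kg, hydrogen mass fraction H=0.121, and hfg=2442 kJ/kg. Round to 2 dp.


HHV = LHV + hfg * 9 * H
Water addition = 2442 * 9 * 0.121 = 2659.338 kJ/kg
HHV = 44695 + 2659.338 = 47354.34 kJ/kg


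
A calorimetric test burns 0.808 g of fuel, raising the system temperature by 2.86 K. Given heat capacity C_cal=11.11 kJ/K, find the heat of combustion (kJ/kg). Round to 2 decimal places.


Hc = C_cal * delta_T / m_fuel
Q_released = 11.11 * 2.86 = 31.7746 kJ
m_fuel = 0.808 g = 0.808/1000 kg = 0.000808 kg
Hc = 31.7746 / 0.000808 = 39325.00 kJ/kg


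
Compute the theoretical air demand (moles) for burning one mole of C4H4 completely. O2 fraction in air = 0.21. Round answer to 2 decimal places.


Balanced combustion: C4H4 + 5 O2 -> 4 CO2 + 2 H2O
O2 needed = C + H/4 = 4 + 4/4 = 5.00 moles
Air moles = O2 / 0.21 = 5.00 / 0.21 = 23.81 moles air


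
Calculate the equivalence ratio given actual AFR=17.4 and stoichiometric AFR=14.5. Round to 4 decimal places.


phi = AFR_stoich / AFR_actual
phi = 14.5 / 17.4 = 0.8333


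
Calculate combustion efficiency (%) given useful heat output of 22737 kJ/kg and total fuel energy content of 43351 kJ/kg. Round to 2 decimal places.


Efficiency = (Q_useful / Q_fuel) * 100
Efficiency = (22737 / 43351) * 100
Efficiency = 0.5245 * 100 = 52.45%


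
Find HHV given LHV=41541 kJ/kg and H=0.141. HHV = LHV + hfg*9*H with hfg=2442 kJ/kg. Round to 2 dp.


HHV = LHV + hfg * 9 * H
Water addition = 2442 * 9 * 0.141 = 3098.898 kJ/kg
HHV = 41541 + 3098.898 = 44639.90 kJ/kg


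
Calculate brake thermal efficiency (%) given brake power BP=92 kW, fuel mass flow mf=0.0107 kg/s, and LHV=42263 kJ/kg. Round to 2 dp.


eta_BTE = (BP / (mf * LHV)) * 100
Denominator = 0.0107 * 42263 = 452.2141 kW
eta_BTE = (92 / 452.2141) * 100 = 20.34%


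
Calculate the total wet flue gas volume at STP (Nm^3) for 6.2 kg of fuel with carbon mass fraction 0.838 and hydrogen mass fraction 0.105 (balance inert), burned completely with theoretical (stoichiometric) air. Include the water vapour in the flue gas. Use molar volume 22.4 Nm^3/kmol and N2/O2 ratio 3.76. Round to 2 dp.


Per kg fuel: CO2 = (C/12 kmol)*22.4 = (0.838/12)*22.4 = 1.56427 Nm^3
Per kg fuel: H2O = (H/2 kmol)*22.4 = (0.105/2)*22.4 = 1.17600 Nm^3
O2 needed per kg fuel = C/12 + H/4 = 0.838/12 + 0.105/4 = 0.09608333 kmol
Per kg fuel: N2 = O2*3.76*22.4 = 0.09608333*3.76*22.4 = 8.09252 Nm^3
Total per kg = 1.56427 + 1.17600 + 8.09252 = 10.83279 Nm^3
Total = 10.83279 * 6.2 = 67.16 Nm^3


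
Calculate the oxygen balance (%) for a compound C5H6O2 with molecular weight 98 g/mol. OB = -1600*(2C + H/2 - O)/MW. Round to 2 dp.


OB = -1600 * (2C + H/2 - O) / MW
Inner = 2*5 + 6/2 - 2 = 11.00
OB = -1600 * 11.00 / 98 = -179.59%


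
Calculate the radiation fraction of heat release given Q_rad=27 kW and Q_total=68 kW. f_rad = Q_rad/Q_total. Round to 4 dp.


f_rad = Q_rad / Q_total
f_rad = 27 / 68 = 0.3971


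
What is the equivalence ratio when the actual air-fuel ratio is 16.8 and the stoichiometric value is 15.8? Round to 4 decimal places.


phi = AFR_stoich / AFR_actual
phi = 15.8 / 16.8 = 0.9405


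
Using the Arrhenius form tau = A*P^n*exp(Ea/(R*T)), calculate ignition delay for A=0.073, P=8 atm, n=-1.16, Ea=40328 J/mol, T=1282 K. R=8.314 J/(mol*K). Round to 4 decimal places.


tau = A * P^n * exp(Ea/(R*T))
P^n = 8^(-1.16) = 0.08962220
Ea/(R*T) = 40328/(8.314*1282) = 3.783630
exp(Ea/(R*T)) = 43.975375
tau = 0.073 * 0.08962220 * 43.975375 = 0.2877 ms


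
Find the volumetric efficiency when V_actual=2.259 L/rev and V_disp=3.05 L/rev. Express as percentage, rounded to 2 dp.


eta_v = (V_actual / V_disp) * 100
Ratio = 2.259 / 3.05 = 0.7407
eta_v = 0.7407 * 100 = 74.07%


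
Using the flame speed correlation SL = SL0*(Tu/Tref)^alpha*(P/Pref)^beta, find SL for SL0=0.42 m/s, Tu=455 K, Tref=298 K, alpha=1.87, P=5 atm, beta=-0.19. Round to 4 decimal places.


SL = SL0 * (Tu/Tref)^alpha * (P/Pref)^beta
T ratio = 455/298 = 1.52684564
(T ratio)^alpha = 1.52684564^1.87 = 2.206464
(P/Pref)^beta = 5^(-0.19) = 0.736539
SL = 0.42 * 2.206464 * 0.736539 = 0.6826 m/s


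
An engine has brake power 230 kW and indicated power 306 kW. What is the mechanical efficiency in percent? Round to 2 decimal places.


eta_mech = (BP / IP) * 100
Ratio = 230 / 306 = 0.7516
eta_mech = 0.7516 * 100 = 75.16%


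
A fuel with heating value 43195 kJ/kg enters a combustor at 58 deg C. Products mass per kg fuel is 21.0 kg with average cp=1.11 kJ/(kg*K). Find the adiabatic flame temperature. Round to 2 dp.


T_ad = T_in + Hc / (m_p * cp)
Denominator = 21.0 * 1.11 = 23.3100
Temperature rise = 43195 / 23.3100 = 1853.07 K
T_ad = 58 + 1853.07 = 1911.07 deg C


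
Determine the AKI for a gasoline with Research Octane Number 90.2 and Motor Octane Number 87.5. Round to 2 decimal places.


AKI = (RON + MON) / 2
AKI = (90.2 + 87.5) / 2
AKI = 177.7 / 2 = 88.85


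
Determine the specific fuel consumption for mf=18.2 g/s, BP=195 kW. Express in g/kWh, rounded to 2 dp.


SFC = (mf / BP) * 3600
Rate = 18.2 / 195 = 0.093333 g/(s*kW)
SFC = 0.093333 * 3600 = 336.00 g/kWh


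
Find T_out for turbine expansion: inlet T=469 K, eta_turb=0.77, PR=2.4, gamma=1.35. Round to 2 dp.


T_out = T_in * (1 - eta * (1 - PR^(-(gamma-1)/gamma)))
Exponent = -(1.35-1)/1.35 = -0.25925926
PR^exp = 2.4^(-0.25925926) = 0.79694200
Factor = 1 - 0.77*(1 - 0.79694200) = 0.84364534
T_out = 469 * 0.84364534 = 395.67 K


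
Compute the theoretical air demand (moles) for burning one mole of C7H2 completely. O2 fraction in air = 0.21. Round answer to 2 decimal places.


Balanced combustion: C7H2 + 7.5 O2 -> 7 CO2 + 1 H2O
O2 needed = C + H/4 = 7 + 2/4 = 7.50 moles
Air moles = O2 / 0.21 = 7.50 / 0.21 = 35.71 moles air


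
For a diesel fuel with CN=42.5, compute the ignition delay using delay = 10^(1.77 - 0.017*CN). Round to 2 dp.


delay = 10^(1.77 - 0.017*CN)
Exponent = 1.77 - 0.017*42.5 = 1.0475
delay = 10^1.0475 = 11.16 ms


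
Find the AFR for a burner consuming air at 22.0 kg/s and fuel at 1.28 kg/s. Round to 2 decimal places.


AFR = m_air / m_fuel
AFR = 22.0 / 1.28 = 17.19


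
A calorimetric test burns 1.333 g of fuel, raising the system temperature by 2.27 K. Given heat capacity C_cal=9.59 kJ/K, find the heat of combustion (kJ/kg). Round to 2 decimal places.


Hc = C_cal * delta_T / m_fuel
Q_released = 9.59 * 2.27 = 21.7693 kJ
m_fuel = 1.333 g = 1.333/1000 kg = 0.001333 kg
Hc = 21.7693 / 0.001333 = 16331.06 kJ/kg


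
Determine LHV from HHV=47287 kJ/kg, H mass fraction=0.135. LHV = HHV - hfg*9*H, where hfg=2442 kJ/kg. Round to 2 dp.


LHV = HHV - hfg * 9 * H
Water correction = 2442 * 9 * 0.135 = 2967.030 kJ/kg
LHV = 47287 - 2967.030 = 44319.97 kJ/kg


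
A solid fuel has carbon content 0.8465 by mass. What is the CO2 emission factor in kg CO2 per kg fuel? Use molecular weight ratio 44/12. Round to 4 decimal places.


EF = C_frac * (M_CO2 / M_C)
EF = 0.8465 * (44/12)
EF = 0.8465 * 3.666667 = 3.1038 kg_CO2/kg_fuel


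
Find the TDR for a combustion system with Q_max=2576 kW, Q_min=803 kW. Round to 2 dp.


TDR = Q_max / Q_min
TDR = 2576 / 803 = 3.21


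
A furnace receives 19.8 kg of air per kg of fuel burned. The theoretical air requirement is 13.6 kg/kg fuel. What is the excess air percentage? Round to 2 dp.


Excess air = actual - stoichiometric = 19.8 - 13.6 = 6.20 kg/kg fuel
Excess air % = (excess / stoich) * 100 = (6.20 / 13.6) * 100 = 45.59%


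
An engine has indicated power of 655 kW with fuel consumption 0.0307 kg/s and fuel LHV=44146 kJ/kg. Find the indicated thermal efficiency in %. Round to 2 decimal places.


eta_ith = (IP / (mf * LHV)) * 100
Denominator = 0.0307 * 44146 = 1355.2822 kW
eta_ith = (655 / 1355.2822) * 100 = 48.33%


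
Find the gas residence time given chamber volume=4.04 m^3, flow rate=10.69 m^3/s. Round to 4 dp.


tau = V / Q_flow
tau = 4.04 / 10.69 = 0.3779 s


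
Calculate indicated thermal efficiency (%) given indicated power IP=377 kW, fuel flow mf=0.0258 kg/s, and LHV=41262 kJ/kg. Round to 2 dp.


eta_ith = (IP / (mf * LHV)) * 100
Denominator = 0.0258 * 41262 = 1064.5596 kW
eta_ith = (377 / 1064.5596) * 100 = 35.41%


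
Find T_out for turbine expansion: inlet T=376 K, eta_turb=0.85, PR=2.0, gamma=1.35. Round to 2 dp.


T_out = T_in * (1 - eta * (1 - PR^(-(gamma-1)/gamma)))
Exponent = -(1.35-1)/1.35 = -0.25925926
PR^exp = 2.0^(-0.25925926) = 0.83551680
Factor = 1 - 0.85*(1 - 0.83551680) = 0.86018928
T_out = 376 * 0.86018928 = 323.43 K


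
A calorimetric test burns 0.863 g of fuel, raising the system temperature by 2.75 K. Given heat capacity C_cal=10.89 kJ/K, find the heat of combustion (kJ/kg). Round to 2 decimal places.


Hc = C_cal * delta_T / m_fuel
Q_released = 10.89 * 2.75 = 29.9475 kJ
m_fuel = 0.863 g = 0.863/1000 kg = 0.000863 kg
Hc = 29.9475 / 0.000863 = 34701.62 kJ/kg


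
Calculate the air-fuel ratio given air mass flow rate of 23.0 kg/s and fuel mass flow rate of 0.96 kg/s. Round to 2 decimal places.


AFR = m_air / m_fuel
AFR = 23.0 / 0.96 = 23.96


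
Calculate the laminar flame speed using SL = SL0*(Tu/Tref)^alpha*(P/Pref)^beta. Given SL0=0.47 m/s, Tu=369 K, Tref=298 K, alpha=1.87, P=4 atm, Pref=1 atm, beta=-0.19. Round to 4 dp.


SL = SL0 * (Tu/Tref)^alpha * (P/Pref)^beta
T ratio = 369/298 = 1.23825503
(T ratio)^alpha = 1.23825503^1.87 = 1.491265
(P/Pref)^beta = 4^(-0.19) = 0.768438
SL = 0.47 * 1.491265 * 0.768438 = 0.5386 m/s


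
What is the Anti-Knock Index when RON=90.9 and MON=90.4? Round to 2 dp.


AKI = (RON + MON) / 2
AKI = (90.9 + 90.4) / 2
AKI = 181.3 / 2 = 90.65


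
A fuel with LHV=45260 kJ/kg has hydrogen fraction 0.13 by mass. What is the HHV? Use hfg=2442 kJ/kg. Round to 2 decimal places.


HHV = LHV + hfg * 9 * H
Water addition = 2442 * 9 * 0.13 = 2857.140 kJ/kg
HHV = 45260 + 2857.140 = 48117.14 kJ/kg


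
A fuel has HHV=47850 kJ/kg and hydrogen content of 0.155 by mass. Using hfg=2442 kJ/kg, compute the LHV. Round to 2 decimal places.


LHV = HHV - hfg * 9 * H
Water correction = 2442 * 9 * 0.155 = 3406.590 kJ/kg
LHV = 47850 - 3406.590 = 44443.41 kJ/kg


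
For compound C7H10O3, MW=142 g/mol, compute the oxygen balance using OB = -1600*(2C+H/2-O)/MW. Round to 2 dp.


OB = -1600 * (2C + H/2 - O) / MW
Inner = 2*7 + 10/2 - 3 = 16.00
OB = -1600 * 16.00 / 142 = -180.28%


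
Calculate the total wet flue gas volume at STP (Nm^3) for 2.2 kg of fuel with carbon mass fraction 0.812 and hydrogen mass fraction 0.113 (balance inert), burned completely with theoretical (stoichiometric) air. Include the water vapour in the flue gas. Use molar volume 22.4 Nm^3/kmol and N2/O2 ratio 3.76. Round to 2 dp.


Per kg fuel: CO2 = (C/12 kmol)*22.4 = (0.812/12)*22.4 = 1.51573 Nm^3
Per kg fuel: H2O = (H/2 kmol)*22.4 = (0.113/2)*22.4 = 1.26560 Nm^3
O2 needed per kg fuel = C/12 + H/4 = 0.812/12 + 0.113/4 = 0.09591667 kmol
Per kg fuel: N2 = O2*3.76*22.4 = 0.09591667*3.76*22.4 = 8.07849 Nm^3
Total per kg = 1.51573 + 1.26560 + 8.07849 = 10.85982 Nm^3
Total = 10.85982 * 2.2 = 23.89 Nm^3


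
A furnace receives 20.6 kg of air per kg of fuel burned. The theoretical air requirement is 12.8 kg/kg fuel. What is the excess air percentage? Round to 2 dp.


Excess air = actual - stoichiometric = 20.6 - 12.8 = 7.80 kg/kg fuel
Excess air % = (excess / stoich) * 100 = (7.80 / 12.8) * 100 = 60.94%


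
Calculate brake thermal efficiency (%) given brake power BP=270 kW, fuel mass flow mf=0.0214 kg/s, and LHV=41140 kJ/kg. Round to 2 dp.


eta_BTE = (BP / (mf * LHV)) * 100
Denominator = 0.0214 * 41140 = 880.3960 kW
eta_BTE = (270 / 880.3960) * 100 = 30.67%


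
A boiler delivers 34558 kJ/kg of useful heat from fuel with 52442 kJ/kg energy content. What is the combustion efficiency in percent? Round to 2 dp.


Efficiency = (Q_useful / Q_fuel) * 100
Efficiency = (34558 / 52442) * 100
Efficiency = 0.6590 * 100 = 65.90%


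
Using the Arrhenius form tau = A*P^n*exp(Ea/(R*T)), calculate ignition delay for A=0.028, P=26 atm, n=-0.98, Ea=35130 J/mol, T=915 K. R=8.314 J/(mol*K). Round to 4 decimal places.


tau = A * P^n * exp(Ea/(R*T))
P^n = 26^(-0.98) = 0.04105122
Ea/(R*T) = 35130/(8.314*915) = 4.617927
exp(Ea/(R*T)) = 101.283823
tau = 0.028 * 0.04105122 * 101.283823 = 0.1164 ms


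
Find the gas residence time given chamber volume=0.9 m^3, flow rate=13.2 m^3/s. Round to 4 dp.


tau = V / Q_flow
tau = 0.9 / 13.2 = 0.0682 s


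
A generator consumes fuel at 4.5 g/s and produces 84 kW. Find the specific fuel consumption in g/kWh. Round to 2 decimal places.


SFC = (mf / BP) * 3600
Rate = 4.5 / 84 = 0.053571 g/(s*kW)
SFC = 0.053571 * 3600 = 192.86 g/kWh


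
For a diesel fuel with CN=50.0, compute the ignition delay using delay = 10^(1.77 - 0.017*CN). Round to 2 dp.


delay = 10^(1.77 - 0.017*CN)
Exponent = 1.77 - 0.017*50.0 = 0.9200
delay = 10^0.9200 = 8.32 ms


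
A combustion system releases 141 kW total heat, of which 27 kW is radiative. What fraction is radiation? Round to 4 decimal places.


f_rad = Q_rad / Q_total
f_rad = 27 / 141 = 0.1915


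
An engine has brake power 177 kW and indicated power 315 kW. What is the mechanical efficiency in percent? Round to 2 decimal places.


eta_mech = (BP / IP) * 100
Ratio = 177 / 315 = 0.5619
eta_mech = 0.5619 * 100 = 56.19%


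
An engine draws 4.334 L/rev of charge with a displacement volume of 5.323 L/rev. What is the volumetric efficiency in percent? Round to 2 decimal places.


eta_v = (V_actual / V_disp) * 100
Ratio = 4.334 / 5.323 = 0.8142
eta_v = 0.8142 * 100 = 81.42%


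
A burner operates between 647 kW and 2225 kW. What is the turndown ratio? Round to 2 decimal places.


TDR = Q_max / Q_min
TDR = 2225 / 647 = 3.44


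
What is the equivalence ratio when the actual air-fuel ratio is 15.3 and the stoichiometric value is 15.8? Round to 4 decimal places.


phi = AFR_stoich / AFR_actual
phi = 15.8 / 15.3 = 1.0327


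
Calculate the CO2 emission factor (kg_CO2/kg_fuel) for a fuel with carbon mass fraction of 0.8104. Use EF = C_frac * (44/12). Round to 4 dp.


EF = C_frac * (M_CO2 / M_C)
EF = 0.8104 * (44/12)
EF = 0.8104 * 3.666667 = 2.9715 kg_CO2/kg_fuel


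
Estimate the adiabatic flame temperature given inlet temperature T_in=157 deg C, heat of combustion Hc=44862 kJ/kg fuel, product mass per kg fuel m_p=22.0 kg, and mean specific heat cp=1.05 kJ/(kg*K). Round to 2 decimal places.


T_ad = T_in + Hc / (m_p * cp)
Denominator = 22.0 * 1.05 = 23.1000
Temperature rise = 44862 / 23.1000 = 1942.08 K
T_ad = 157 + 1942.08 = 2099.08 deg C


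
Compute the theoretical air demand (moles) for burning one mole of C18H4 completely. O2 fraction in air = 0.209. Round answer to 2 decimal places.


Balanced combustion: C18H4 + 19 O2 -> 18 CO2 + 2 H2O
O2 needed = C + H/4 = 18 + 4/4 = 19.00 moles
Air moles = O2 / 0.209 = 19.00 / 0.209 = 90.91 moles air


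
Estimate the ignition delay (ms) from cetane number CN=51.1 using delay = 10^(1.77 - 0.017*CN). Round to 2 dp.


delay = 10^(1.77 - 0.017*CN)
Exponent = 1.77 - 0.017*51.1 = 0.9013
delay = 10^0.9013 = 7.97 ms


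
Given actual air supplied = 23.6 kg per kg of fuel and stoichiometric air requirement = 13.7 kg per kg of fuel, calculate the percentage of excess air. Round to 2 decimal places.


Excess air = actual - stoichiometric = 23.6 - 13.7 = 9.90 kg/kg fuel
Excess air % = (excess / stoich) * 100 = (9.90 / 13.7) * 100 = 72.26%


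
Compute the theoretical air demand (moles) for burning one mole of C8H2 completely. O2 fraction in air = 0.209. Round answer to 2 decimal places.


Balanced combustion: C8H2 + 8.5 O2 -> 8 CO2 + 1 H2O
O2 needed = C + H/4 = 8 + 2/4 = 8.50 moles
Air moles = O2 / 0.209 = 8.50 / 0.209 = 40.67 moles air


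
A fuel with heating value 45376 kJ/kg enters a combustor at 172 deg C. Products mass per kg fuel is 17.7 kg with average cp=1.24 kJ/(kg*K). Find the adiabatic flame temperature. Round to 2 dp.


T_ad = T_in + Hc / (m_p * cp)
Denominator = 17.7 * 1.24 = 21.9480
Temperature rise = 45376 / 21.9480 = 2067.43 K
T_ad = 172 + 2067.43 = 2239.43 deg C


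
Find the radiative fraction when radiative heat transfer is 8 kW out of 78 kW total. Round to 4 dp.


f_rad = Q_rad / Q_total
f_rad = 8 / 78 = 0.1026


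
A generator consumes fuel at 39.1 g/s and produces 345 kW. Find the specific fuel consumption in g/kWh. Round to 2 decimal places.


SFC = (mf / BP) * 3600
Rate = 39.1 / 345 = 0.113333 g/(s*kW)
SFC = 0.113333 * 3600 = 408.00 g/kWh


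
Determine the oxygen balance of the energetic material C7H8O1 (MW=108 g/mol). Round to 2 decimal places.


OB = -1600 * (2C + H/2 - O) / MW
Inner = 2*7 + 8/2 - 1 = 17.00
OB = -1600 * 17.00 / 108 = -251.85%


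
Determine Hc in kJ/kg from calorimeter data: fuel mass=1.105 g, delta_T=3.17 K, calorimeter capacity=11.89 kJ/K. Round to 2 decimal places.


Hc = C_cal * delta_T / m_fuel
Q_released = 11.89 * 3.17 = 37.6913 kJ
m_fuel = 1.105 g = 1.105/1000 kg = 0.001105 kg
Hc = 37.6913 / 0.001105 = 34109.77 kJ/kg


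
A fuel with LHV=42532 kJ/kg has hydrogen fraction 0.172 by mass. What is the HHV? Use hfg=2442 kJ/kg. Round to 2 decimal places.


HHV = LHV + hfg * 9 * H
Water addition = 2442 * 9 * 0.172 = 3780.216 kJ/kg
HHV = 42532 + 3780.216 = 46312.22 kJ/kg


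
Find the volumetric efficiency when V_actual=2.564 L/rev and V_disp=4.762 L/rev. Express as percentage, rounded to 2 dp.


eta_v = (V_actual / V_disp) * 100
Ratio = 2.564 / 4.762 = 0.5384
eta_v = 0.5384 * 100 = 53.84%


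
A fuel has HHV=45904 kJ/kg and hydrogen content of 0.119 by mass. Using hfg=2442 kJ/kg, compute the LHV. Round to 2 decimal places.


LHV = HHV - hfg * 9 * H
Water correction = 2442 * 9 * 0.119 = 2615.382 kJ/kg
LHV = 45904 - 2615.382 = 43288.62 kJ/kg


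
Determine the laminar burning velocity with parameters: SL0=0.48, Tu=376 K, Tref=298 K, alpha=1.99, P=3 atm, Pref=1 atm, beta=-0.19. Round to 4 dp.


SL = SL0 * (Tu/Tref)^alpha * (P/Pref)^beta
T ratio = 376/298 = 1.26174497
(T ratio)^alpha = 1.26174497^1.99 = 1.588303
(P/Pref)^beta = 3^(-0.19) = 0.811609
SL = 0.48 * 1.588303 * 0.811609 = 0.6188 m/s


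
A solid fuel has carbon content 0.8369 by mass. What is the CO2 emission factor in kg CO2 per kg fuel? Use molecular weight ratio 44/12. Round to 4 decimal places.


EF = C_frac * (M_CO2 / M_C)
EF = 0.8369 * (44/12)
EF = 0.8369 * 3.666667 = 3.0686 kg_CO2/kg_fuel


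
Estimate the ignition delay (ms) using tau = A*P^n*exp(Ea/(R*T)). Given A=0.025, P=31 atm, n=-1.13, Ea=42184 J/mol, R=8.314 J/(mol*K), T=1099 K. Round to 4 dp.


tau = A * P^n * exp(Ea/(R*T))
P^n = 31^(-1.13) = 0.02064245
Ea/(R*T) = 42184/(8.314*1099) = 4.616789
exp(Ea/(R*T)) = 101.168678
tau = 0.025 * 0.02064245 * 101.168678 = 0.0522 ms


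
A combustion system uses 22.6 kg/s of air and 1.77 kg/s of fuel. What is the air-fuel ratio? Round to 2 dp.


AFR = m_air / m_fuel
AFR = 22.6 / 1.77 = 12.77


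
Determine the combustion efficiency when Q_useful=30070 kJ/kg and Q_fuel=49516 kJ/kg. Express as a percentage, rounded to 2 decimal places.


Efficiency = (Q_useful / Q_fuel) * 100
Efficiency = (30070 / 49516) * 100
Efficiency = 0.6073 * 100 = 60.73%


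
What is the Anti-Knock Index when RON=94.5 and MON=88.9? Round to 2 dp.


AKI = (RON + MON) / 2
AKI = (94.5 + 88.9) / 2
AKI = 183.4 / 2 = 91.70


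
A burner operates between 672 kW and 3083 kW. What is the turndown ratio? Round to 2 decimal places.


TDR = Q_max / Q_min
TDR = 3083 / 672 = 4.59


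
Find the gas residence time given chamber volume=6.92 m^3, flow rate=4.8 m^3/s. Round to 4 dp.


tau = V / Q_flow
tau = 6.92 / 4.8 = 1.4417 s


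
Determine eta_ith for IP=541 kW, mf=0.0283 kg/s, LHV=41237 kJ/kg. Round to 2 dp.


eta_ith = (IP / (mf * LHV)) * 100
Denominator = 0.0283 * 41237 = 1167.0071 kW
eta_ith = (541 / 1167.0071) * 100 = 46.36%


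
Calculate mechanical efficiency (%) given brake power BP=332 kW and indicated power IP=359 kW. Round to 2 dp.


eta_mech = (BP / IP) * 100
Ratio = 332 / 359 = 0.9248
eta_mech = 0.9248 * 100 = 92.48%


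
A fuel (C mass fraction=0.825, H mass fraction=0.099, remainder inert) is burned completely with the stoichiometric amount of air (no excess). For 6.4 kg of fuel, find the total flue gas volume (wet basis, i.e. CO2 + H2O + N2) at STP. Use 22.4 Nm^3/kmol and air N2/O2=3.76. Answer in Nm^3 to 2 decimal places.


Per kg fuel: CO2 = (C/12 kmol)*22.4 = (0.825/12)*22.4 = 1.54000 Nm^3
Per kg fuel: H2O = (H/2 kmol)*22.4 = (0.099/2)*22.4 = 1.10880 Nm^3
O2 needed per kg fuel = C/12 + H/4 = 0.825/12 + 0.099/4 = 0.09350000 kmol
Per kg fuel: N2 = O2*3.76*22.4 = 0.09350000*3.76*22.4 = 7.87494 Nm^3
Total per kg = 1.54000 + 1.10880 + 7.87494 = 10.52374 Nm^3
Total = 10.52374 * 6.4 = 67.35 Nm^3


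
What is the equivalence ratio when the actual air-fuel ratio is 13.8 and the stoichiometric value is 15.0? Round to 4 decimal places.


phi = AFR_stoich / AFR_actual
phi = 15.0 / 13.8 = 1.0870


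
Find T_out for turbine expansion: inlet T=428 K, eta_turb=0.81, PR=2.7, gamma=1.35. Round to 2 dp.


T_out = T_in * (1 - eta * (1 - PR^(-(gamma-1)/gamma)))
Exponent = -(1.35-1)/1.35 = -0.25925926
PR^exp = 2.7^(-0.25925926) = 0.77297411
Factor = 1 - 0.81*(1 - 0.77297411) = 0.81610903
T_out = 428 * 0.81610903 = 349.29 K


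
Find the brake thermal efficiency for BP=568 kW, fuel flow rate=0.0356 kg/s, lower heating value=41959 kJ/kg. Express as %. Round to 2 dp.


eta_BTE = (BP / (mf * LHV)) * 100
Denominator = 0.0356 * 41959 = 1493.7404 kW
eta_BTE = (568 / 1493.7404) * 100 = 38.03%


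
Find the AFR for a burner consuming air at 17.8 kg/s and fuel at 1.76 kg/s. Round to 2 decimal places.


AFR = m_air / m_fuel
AFR = 17.8 / 1.76 = 10.11


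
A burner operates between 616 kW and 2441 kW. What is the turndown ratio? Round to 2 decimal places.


TDR = Q_max / Q_min
TDR = 2441 / 616 = 3.96


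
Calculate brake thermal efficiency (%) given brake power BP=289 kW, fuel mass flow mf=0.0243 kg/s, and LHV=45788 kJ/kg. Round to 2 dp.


eta_BTE = (BP / (mf * LHV)) * 100
Denominator = 0.0243 * 45788 = 1112.6484 kW
eta_BTE = (289 / 1112.6484) * 100 = 25.97%


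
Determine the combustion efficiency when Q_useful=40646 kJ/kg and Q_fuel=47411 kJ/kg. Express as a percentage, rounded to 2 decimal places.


Efficiency = (Q_useful / Q_fuel) * 100
Efficiency = (40646 / 47411) * 100
Efficiency = 0.8573 * 100 = 85.73%


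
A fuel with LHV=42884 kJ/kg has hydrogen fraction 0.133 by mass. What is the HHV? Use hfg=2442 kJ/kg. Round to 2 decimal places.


HHV = LHV + hfg * 9 * H
Water addition = 2442 * 9 * 0.133 = 2923.074 kJ/kg
HHV = 42884 + 2923.074 = 45807.07 kJ/kg


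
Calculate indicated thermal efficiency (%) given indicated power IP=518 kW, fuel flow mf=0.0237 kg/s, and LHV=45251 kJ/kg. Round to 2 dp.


eta_ith = (IP / (mf * LHV)) * 100
Denominator = 0.0237 * 45251 = 1072.4487 kW
eta_ith = (518 / 1072.4487) * 100 = 48.30%


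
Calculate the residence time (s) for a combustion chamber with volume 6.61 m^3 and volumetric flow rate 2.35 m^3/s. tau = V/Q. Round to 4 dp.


tau = V / Q_flow
tau = 6.61 / 2.35 = 2.8128 s
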